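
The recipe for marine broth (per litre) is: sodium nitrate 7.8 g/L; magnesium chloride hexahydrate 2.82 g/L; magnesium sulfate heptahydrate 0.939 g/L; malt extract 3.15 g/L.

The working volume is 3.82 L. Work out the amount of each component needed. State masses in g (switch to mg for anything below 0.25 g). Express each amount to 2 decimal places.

Scale factor relative to 1 L: 3.82.
sodium nitrate: 7.8 g/L × 3.82 L = 29.80 g
magnesium chloride hexahydrate: 2.82 g/L × 3.82 L = 10.77 g
magnesium sulfate heptahydrate: 0.939 g/L × 3.82 L = 3.59 g
malt extract: 3.15 g/L × 3.82 L = 12.03 g

sodium nitrate 29.80 g; magnesium chloride hexahydrate 10.77 g; magnesium sulfate heptahydrate 3.59 g; malt extract 12.03 g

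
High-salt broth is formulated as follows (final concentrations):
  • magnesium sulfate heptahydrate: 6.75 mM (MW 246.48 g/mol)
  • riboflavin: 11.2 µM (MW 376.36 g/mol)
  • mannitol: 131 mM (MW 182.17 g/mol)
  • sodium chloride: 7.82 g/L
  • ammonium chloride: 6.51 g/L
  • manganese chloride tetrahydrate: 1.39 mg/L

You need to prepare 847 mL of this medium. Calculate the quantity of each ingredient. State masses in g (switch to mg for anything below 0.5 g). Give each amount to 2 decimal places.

magnesium sulfate heptahydrate 1.41 g; riboflavin 3.57 mg; mannitol 20.21 g; sodium chloride 6.62 g; ammonium chloride 5.51 g; manganese chloride tetrahydrate 1.18 mg

Scale factor relative to 1 L: 0.847.
magnesium sulfate heptahydrate: 6.75 mmol/L × 246.48 g/mol × 0.847 L ÷ 1000 = 1.41 g
riboflavin: 11.2 µmol/L × 376.36 g/mol × 0.847 L ÷ 1000 = 3.57 mg
mannitol: 131 mmol/L × 182.17 g/mol × 0.847 L ÷ 1000 = 20.21 g
sodium chloride: 7.82 g/L × 0.847 L = 6.62 g
ammonium chloride: 6.51 g/L × 0.847 L = 5.51 g
manganese chloride tetrahydrate: 1.39 mg/L × 0.847 L = 1.18 mg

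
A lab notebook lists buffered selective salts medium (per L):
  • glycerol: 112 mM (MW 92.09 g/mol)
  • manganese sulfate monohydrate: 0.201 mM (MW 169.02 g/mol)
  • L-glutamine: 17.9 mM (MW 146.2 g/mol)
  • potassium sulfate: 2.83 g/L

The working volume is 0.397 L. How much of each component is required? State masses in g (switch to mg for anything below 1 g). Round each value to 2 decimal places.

glycerol 4.09 g; manganese sulfate monohydrate 13.49 mg; L-glutamine 1.04 g; potassium sulfate 1.12 g

Scale factor relative to 1 L: 0.397.
glycerol: 112 mmol/L × 92.09 g/mol × 0.397 L ÷ 1000 = 4.09 g
manganese sulfate monohydrate: 0.201 mmol/L × 169.02 mg/mmol × 0.397 L = 13.49 mg
L-glutamine: 17.9 mmol/L × 146.2 g/mol × 0.397 L ÷ 1000 = 1.04 g
potassium sulfate: 2.83 g/L × 0.397 L = 1.12 g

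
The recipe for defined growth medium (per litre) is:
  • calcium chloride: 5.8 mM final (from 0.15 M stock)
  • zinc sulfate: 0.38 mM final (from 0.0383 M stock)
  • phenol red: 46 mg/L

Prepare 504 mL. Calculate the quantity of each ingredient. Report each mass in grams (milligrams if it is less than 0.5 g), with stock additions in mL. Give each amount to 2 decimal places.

calcium chloride 19.49 mL; zinc sulfate 5.00 mL; phenol red 23.18 mg

Working volume: 504 mL = 0.504 L.
calcium chloride: C1V1 = C2V2 → 5.8 mM × 504 mL ÷ 150 mM = 19.49 mL
zinc sulfate: V = C2·V2/C1 = 0.38 mM × 504 mL ÷ 38.3 mM = 5.00 mL
phenol red: 46 mg/L × 0.504 L = 23.18 mg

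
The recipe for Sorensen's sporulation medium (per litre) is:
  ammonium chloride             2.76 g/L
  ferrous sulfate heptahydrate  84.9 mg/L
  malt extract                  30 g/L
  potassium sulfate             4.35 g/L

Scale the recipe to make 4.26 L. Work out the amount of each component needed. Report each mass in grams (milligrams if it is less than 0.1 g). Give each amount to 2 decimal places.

Scale factor relative to 1 L: 4.26.
ammonium chloride: 2.76 g/L × 4.26 L = 11.76 g
ferrous sulfate heptahydrate: 84.9 mg/L × 4.26 L = 361.674 mg = 0.36 g
malt extract: 30 g/L × 4.26 L = 127.80 g
potassium sulfate: 4.35 g/L × 4.26 L = 18.53 g

ammonium chloride 11.76 g; ferrous sulfate heptahydrate 0.36 g; malt extract 127.80 g; potassium sulfate 18.53 g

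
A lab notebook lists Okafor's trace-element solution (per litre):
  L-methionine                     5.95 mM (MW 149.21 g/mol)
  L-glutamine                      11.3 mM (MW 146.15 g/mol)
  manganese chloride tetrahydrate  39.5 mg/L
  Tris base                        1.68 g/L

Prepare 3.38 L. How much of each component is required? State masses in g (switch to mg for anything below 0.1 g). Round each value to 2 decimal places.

L-methionine 3.00 g; L-glutamine 5.58 g; manganese chloride tetrahydrate 0.13 g; Tris base 5.68 g

Working volume: 3.38 L.
L-methionine: 5.95 mmol/L × 149.21 g/mol × 3.38 L ÷ 1000 = 3.00 g
L-glutamine: 11.3 mmol/L × 146.15 g/mol × 3.38 L ÷ 1000 = 5.58 g
manganese chloride tetrahydrate: 39.5 mg/L × 3.38 L = 133.51 mg = 0.13 g
Tris base: 1.68 g/L × 3.38 L = 5.68 g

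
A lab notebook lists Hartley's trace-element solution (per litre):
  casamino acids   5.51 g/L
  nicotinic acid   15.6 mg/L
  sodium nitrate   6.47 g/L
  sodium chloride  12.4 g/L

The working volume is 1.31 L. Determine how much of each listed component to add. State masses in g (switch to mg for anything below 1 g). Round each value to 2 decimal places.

casamino acids 7.22 g; nicotinic acid 20.44 mg; sodium nitrate 8.48 g; sodium chloride 16.24 g

Working volume: 1.31 L.
casamino acids: 5.51 g/L × 1.31 L = 7.22 g
nicotinic acid: 15.6 mg/L × 1.31 L = 20.44 mg
sodium nitrate: 6.47 g/L × 1.31 L = 8.48 g
sodium chloride: 12.4 g/L × 1.31 L = 16.24 g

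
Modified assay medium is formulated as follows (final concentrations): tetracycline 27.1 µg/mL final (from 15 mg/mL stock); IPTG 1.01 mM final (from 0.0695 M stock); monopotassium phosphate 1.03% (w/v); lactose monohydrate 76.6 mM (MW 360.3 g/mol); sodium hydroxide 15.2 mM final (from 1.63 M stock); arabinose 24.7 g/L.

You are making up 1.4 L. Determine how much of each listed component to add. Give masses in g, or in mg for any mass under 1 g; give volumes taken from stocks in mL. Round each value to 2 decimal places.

Scale factor relative to 1 L: 1.4.
tetracycline: V = C2·V2/C1 = 27.1 µg/mL × 1400 mL ÷ 15000 µg/mL = 2.53 mL
IPTG: V = C2·V2/C1 = 1.01 mM × 1400 mL ÷ 69.5 mM = 20.35 mL
monopotassium phosphate: 1.03 g per 100 mL × 1400 mL ÷ 100 = 14.42 g
lactose monohydrate: 76.6 mmol/L × 360.3 g/mol × 1.4 L ÷ 1000 = 38.64 g
sodium hydroxide: C1V1 = C2V2 → 15.2 mM × 1400 mL ÷ 1630 mM = 13.06 mL
arabinose: 24.7 g/L × 1.4 L = 34.58 g

tetracycline 2.53 mL; IPTG 20.35 mL; monopotassium phosphate 14.42 g; lactose monohydrate 38.64 g; sodium hydroxide 13.06 mL; arabinose 34.58 g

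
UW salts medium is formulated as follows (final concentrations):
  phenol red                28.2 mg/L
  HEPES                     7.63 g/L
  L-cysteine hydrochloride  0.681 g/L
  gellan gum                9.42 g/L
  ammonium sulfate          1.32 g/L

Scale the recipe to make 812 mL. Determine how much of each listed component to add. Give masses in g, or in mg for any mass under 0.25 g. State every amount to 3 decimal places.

Target volume = 812 mL = 0.812 L.
phenol red: 28.2 mg/L × 0.812 L = 22.898 mg
HEPES: 7.63 g/L × 0.812 L = 6.196 g
L-cysteine hydrochloride: 0.681 g/L × 0.812 L = 0.553 g
gellan gum: 9.42 g/L × 0.812 L = 7.649 g
ammonium sulfate: 1.32 g/L × 0.812 L = 1.072 g

phenol red 22.898 mg; HEPES 6.196 g; L-cysteine hydrochloride 0.553 g; gellan gum 7.649 g; ammonium sulfate 1.072 g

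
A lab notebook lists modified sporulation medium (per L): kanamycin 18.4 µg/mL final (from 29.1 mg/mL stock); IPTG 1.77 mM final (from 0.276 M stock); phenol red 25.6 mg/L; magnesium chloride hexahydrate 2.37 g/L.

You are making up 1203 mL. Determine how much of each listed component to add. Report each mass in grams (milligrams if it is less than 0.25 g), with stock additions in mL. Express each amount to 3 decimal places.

kanamycin 0.761 mL; IPTG 7.715 mL; phenol red 30.797 mg; magnesium chloride hexahydrate 2.851 g

Target volume = 1203 mL = 1.203 L.
kanamycin: C1V1 = C2V2 → 18.4 µg/mL × 1203 mL ÷ 29100 µg/mL = 0.761 mL
IPTG: dilute stock: 1.77 mM × 1203 mL ÷ 276 mM = 7.715 mL
phenol red: 25.6 mg/L × 1.203 L = 30.797 mg
magnesium chloride hexahydrate: 2.37 g/L × 1.203 L = 2.851 g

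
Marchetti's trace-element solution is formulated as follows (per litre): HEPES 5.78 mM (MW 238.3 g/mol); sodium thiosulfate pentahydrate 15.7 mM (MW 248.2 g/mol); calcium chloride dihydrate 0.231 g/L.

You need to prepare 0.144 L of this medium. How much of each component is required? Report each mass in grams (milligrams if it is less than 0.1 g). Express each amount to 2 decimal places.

Working volume: 0.144 L.
HEPES: 5.78 mmol/L × 238.3 g/mol × 0.144 L ÷ 1000 = 0.20 g
sodium thiosulfate pentahydrate: 15.7 mmol/L × 248.2 g/mol × 0.144 L ÷ 1000 = 0.56 g
calcium chloride dihydrate: 0.231 g/L × 0.144 L = 0.033264 g = 33.26 mg

HEPES 0.20 g; sodium thiosulfate pentahydrate 0.56 g; calcium chloride dihydrate 33.26 mg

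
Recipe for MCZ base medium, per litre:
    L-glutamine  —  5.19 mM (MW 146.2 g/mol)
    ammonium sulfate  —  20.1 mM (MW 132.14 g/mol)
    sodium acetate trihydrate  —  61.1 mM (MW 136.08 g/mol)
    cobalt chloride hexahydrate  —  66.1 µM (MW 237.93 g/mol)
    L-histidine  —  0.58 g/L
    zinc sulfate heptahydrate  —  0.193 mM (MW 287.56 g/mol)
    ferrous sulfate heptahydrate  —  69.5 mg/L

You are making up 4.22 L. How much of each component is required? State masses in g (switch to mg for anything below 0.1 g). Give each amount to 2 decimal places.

Working volume: 4.22 L.
L-glutamine: 5.19 mmol/L × 146.2 g/mol × 4.22 L ÷ 1000 = 3.20 g
ammonium sulfate: 20.1 mmol/L × 132.14 g/mol × 4.22 L ÷ 1000 = 11.21 g
sodium acetate trihydrate: 61.1 mmol/L × 136.08 g/mol × 4.22 L ÷ 1000 = 35.09 g
cobalt chloride hexahydrate: 66.1 µmol/L × 237.93 g/mol × 4.22 L ÷ 1000 = 66.37 mg
L-histidine: 0.58 g/L × 4.22 L = 2.45 g
zinc sulfate heptahydrate: 0.193 mmol/L × 287.56 g/mol × 4.22 L ÷ 1000 = 0.23 g
ferrous sulfate heptahydrate: 69.5 mg/L × 4.22 L = 293.29 mg = 0.29 g

L-glutamine 3.20 g; ammonium sulfate 11.21 g; sodium acetate trihydrate 35.09 g; cobalt chloride hexahydrate 66.37 mg; L-histidine 2.45 g; zinc sulfate heptahydrate 0.23 g; ferrous sulfate heptahydrate 0.29 g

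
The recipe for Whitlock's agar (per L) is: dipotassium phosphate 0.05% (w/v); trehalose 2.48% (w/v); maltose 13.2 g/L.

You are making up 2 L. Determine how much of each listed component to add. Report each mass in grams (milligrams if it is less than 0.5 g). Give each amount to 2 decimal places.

Working volume: 2 L.
dipotassium phosphate: 0.05% w/v = 0.5 g/L → 0.5 × 2 L = 1.00 g
trehalose: 2.48 g per 100 mL × 2000 mL ÷ 100 = 49.60 g
maltose: 13.2 g/L × 2 L = 26.40 g

dipotassium phosphate 1.00 g; trehalose 49.60 g; maltose 26.40 g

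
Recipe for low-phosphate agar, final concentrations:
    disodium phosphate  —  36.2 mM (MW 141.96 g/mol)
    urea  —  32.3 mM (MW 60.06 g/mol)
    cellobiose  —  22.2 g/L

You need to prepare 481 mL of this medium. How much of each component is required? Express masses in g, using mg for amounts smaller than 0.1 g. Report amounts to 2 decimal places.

disodium phosphate 2.47 g; urea 0.93 g; cellobiose 10.68 g

Target volume = 481 mL = 0.481 L.
disodium phosphate: 36.2 mmol/L × 141.96 g/mol × 0.481 L ÷ 1000 = 2.47 g
urea: 32.3 mmol/L × 60.06 g/mol × 0.481 L ÷ 1000 = 0.93 g
cellobiose: 22.2 g/L × 0.481 L = 10.68 g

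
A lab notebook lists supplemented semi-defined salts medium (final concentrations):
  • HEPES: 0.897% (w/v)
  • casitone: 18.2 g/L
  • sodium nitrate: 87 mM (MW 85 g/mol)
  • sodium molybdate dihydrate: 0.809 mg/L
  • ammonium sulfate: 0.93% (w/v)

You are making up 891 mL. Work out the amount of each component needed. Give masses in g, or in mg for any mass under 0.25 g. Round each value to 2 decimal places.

HEPES 7.99 g; casitone 16.22 g; sodium nitrate 6.59 g; sodium molybdate dihydrate 0.72 mg; ammonium sulfate 8.29 g

Scale factor relative to 1 L: 0.891.
HEPES: 0.897% w/v = 8.97 g/L → 8.97 × 0.891 L = 7.99 g
casitone: 18.2 g/L × 0.891 L = 16.22 g
sodium nitrate: 87 mmol/L × 85 g/mol × 0.891 L ÷ 1000 = 6.59 g
sodium molybdate dihydrate: 0.809 mg/L × 0.891 L = 0.72 mg
ammonium sulfate: 0.93 g per 100 mL × 891 mL ÷ 100 = 8.29 g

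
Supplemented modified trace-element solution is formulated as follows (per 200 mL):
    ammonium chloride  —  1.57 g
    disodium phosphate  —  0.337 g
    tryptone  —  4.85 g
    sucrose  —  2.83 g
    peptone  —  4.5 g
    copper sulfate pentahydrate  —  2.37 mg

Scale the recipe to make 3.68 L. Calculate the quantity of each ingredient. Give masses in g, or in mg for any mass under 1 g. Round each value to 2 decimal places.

Ratio of target to recipe volume: 3680 / 200 = 18.4.
ammonium chloride: 1.57 g × (3680 mL / 200 mL) = 28.89 g
disodium phosphate: 0.337 g × (3680 mL / 200 mL) = 6.20 g
tryptone: 4.85 g × (3680 mL / 200 mL) = 89.24 g
sucrose: 2.83 g × (3680 mL / 200 mL) = 52.07 g
peptone: 4.5 g × (3680 mL / 200 mL) = 82.80 g
copper sulfate pentahydrate: 2.37 mg × (3680 mL / 200 mL) = 43.61 mg

ammonium chloride 28.89 g; disodium phosphate 6.20 g; tryptone 89.24 g; sucrose 52.07 g; peptone 82.80 g; copper sulfate pentahydrate 43.61 mg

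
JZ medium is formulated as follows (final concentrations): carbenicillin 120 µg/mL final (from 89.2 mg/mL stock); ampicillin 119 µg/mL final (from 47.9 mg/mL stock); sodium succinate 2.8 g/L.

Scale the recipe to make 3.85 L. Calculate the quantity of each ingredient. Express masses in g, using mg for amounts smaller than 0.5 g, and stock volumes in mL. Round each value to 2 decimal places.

carbenicillin 5.18 mL; ampicillin 9.56 mL; sodium succinate 10.78 g

Scale factor relative to 1 L: 3.85.
carbenicillin: V = C2·V2/C1 = 120 µg/mL × 3850 mL ÷ 89200 µg/mL = 5.18 mL
ampicillin: dilute stock: 119 µg/mL × 3850 mL ÷ 47900 µg/mL = 9.56 mL
sodium succinate: 2.8 g/L × 3.85 L = 10.78 g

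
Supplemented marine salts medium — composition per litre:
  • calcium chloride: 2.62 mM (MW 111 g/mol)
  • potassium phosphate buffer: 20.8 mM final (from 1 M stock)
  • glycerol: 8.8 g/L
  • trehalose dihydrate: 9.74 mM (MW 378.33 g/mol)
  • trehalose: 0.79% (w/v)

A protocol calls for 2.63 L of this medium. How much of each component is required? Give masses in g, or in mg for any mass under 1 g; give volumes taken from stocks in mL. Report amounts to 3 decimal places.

Scale factor relative to 1 L: 2.63.
calcium chloride: 2.62 mmol/L × 111 mg/mmol × 2.63 L = 764.857 mg
potassium phosphate buffer: V = C2·V2/C1 = 20.8 mM × 2630 mL ÷ 1000 mM = 54.704 mL
glycerol: 8.8 g/L × 2.63 L = 23.144 g
trehalose dihydrate: 9.74 mmol/L × 378.33 g/mol × 2.63 L ÷ 1000 = 9.691 g
trehalose: 0.79% w/v = 7.9 g/L → 7.9 × 2.63 L = 20.777 g

calcium chloride 764.857 mg; potassium phosphate buffer 54.704 mL; glycerol 23.144 g; trehalose dihydrate 9.691 g; trehalose 20.777 g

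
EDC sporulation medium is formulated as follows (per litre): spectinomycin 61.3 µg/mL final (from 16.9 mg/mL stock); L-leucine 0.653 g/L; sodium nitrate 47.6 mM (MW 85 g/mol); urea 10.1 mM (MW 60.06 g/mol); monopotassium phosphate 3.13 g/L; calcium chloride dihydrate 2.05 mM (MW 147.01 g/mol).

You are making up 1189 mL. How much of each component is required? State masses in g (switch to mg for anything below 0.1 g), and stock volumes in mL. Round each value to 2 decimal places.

Target volume = 1189 mL = 1.189 L.
spectinomycin: dilute stock: 61.3 µg/mL × 1189 mL ÷ 16900 µg/mL = 4.31 mL
L-leucine: 0.653 g/L × 1.189 L = 0.78 g
sodium nitrate: 47.6 mmol/L × 85 g/mol × 1.189 L ÷ 1000 = 4.81 g
urea: 10.1 mmol/L × 60.06 g/mol × 1.189 L ÷ 1000 = 0.72 g
monopotassium phosphate: 3.13 g/L × 1.189 L = 3.72 g
calcium chloride dihydrate: 2.05 mmol/L × 147.01 g/mol × 1.189 L ÷ 1000 = 0.36 g

spectinomycin 4.31 mL; L-leucine 0.78 g; sodium nitrate 4.81 g; urea 0.72 g; monopotassium phosphate 3.72 g; calcium chloride dihydrate 0.36 g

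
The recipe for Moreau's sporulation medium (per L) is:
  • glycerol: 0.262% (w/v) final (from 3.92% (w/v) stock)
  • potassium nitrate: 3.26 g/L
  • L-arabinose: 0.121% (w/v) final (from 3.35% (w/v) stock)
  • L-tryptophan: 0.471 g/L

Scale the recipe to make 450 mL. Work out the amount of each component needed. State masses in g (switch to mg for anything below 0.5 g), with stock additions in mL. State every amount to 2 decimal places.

Target volume = 450 mL = 0.45 L.
glycerol: dilute stock: 0.262% ÷ 3.92% × 450 mL = 30.08 mL
potassium nitrate: 3.26 g/L × 0.45 L = 1.47 g
L-arabinose: V = C2·V2/C1 = 0.121% ÷ 3.35% × 450 mL = 16.25 mL
L-tryptophan: 0.471 g/L × 0.45 L = 0.21195 g = 211.95 mg

glycerol 30.08 mL; potassium nitrate 1.47 g; L-arabinose 16.25 mL; L-tryptophan 211.95 mg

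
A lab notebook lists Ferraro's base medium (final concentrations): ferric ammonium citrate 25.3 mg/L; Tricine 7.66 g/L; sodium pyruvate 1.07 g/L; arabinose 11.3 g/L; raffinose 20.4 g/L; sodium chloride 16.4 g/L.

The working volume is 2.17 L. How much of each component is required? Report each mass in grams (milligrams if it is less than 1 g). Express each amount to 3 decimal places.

Scale factor relative to 1 L: 2.17.
ferric ammonium citrate: 25.3 mg/L × 2.17 L = 54.901 mg
Tricine: 7.66 g/L × 2.17 L = 16.622 g
sodium pyruvate: 1.07 g/L × 2.17 L = 2.322 g
arabinose: 11.3 g/L × 2.17 L = 24.521 g
raffinose: 20.4 g/L × 2.17 L = 44.268 g
sodium chloride: 16.4 g/L × 2.17 L = 35.588 g

ferric ammonium citrate 54.901 mg; Tricine 16.622 g; sodium pyruvate 2.322 g; arabinose 24.521 g; raffinose 44.268 g; sodium chloride 35.588 g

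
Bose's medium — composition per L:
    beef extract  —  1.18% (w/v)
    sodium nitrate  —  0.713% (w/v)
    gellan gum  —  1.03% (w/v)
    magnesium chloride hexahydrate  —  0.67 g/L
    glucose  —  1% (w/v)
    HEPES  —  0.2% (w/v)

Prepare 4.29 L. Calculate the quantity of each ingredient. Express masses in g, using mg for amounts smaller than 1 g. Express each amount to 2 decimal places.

Working volume: 4.29 L.
beef extract: 1.18 g per 100 mL × 4290 mL ÷ 100 = 50.62 g
sodium nitrate: 0.713 g per 100 mL × 4290 mL ÷ 100 = 30.59 g
gellan gum: 1.03 g per 100 mL × 4290 mL ÷ 100 = 44.19 g
magnesium chloride hexahydrate: 0.67 g/L × 4.29 L = 2.87 g
glucose: 1% w/v = 10 g/L → 10 × 4.29 L = 42.90 g
HEPES: 0.2% w/v = 2 g/L → 2 × 4.29 L = 8.58 g

beef extract 50.62 g; sodium nitrate 30.59 g; gellan gum 44.19 g; magnesium chloride hexahydrate 2.87 g; glucose 42.90 g; HEPES 8.58 g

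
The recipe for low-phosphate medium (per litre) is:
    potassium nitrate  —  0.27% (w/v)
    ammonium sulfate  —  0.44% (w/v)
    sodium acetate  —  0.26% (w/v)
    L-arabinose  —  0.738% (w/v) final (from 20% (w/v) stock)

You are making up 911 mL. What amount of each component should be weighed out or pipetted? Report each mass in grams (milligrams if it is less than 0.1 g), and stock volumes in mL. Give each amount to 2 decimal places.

Target volume = 911 mL = 0.911 L.
potassium nitrate: 0.27 g per 100 mL × 911 mL ÷ 100 = 2.46 g
ammonium sulfate: 0.44 g per 100 mL × 911 mL ÷ 100 = 4.01 g
sodium acetate: 0.26 g per 100 mL × 911 mL ÷ 100 = 2.37 g
L-arabinose: C1V1 = C2V2 → 0.738% ÷ 20% × 911 mL = 33.62 mL

potassium nitrate 2.46 g; ammonium sulfate 4.01 g; sodium acetate 2.37 g; L-arabinose 33.62 mL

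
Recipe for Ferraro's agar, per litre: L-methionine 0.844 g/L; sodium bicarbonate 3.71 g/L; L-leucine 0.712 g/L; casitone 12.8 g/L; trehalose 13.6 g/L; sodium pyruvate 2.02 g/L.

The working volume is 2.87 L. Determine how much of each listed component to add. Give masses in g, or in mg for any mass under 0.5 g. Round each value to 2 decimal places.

Scale factor relative to 1 L: 2.87.
L-methionine: 0.844 g/L × 2.87 L = 2.42 g
sodium bicarbonate: 3.71 g/L × 2.87 L = 10.65 g
L-leucine: 0.712 g/L × 2.87 L = 2.04 g
casitone: 12.8 g/L × 2.87 L = 36.74 g
trehalose: 13.6 g/L × 2.87 L = 39.03 g
sodium pyruvate: 2.02 g/L × 2.87 L = 5.80 g

L-methionine 2.42 g; sodium bicarbonate 10.65 g; L-leucine 2.04 g; casitone 36.74 g; trehalose 39.03 g; sodium pyruvate 5.80 g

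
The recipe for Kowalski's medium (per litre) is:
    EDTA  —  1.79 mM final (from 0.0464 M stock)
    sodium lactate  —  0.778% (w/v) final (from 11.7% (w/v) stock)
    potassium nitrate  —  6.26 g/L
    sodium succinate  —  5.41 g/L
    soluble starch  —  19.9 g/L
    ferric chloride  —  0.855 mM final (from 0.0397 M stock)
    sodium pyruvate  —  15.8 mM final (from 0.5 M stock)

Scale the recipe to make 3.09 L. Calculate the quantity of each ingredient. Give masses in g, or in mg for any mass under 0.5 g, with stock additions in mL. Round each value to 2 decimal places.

EDTA 119.20 mL; sodium lactate 205.47 mL; potassium nitrate 19.34 g; sodium succinate 16.72 g; soluble starch 61.49 g; ferric chloride 66.55 mL; sodium pyruvate 97.64 mL

Working volume: 3.09 L.
EDTA: V = C2·V2/C1 = 1.79 mM × 3090 mL ÷ 46.4 mM = 119.20 mL
sodium lactate: dilute stock: 0.778% ÷ 11.7% × 3090 mL = 205.47 mL
potassium nitrate: 6.26 g/L × 3.09 L = 19.34 g
sodium succinate: 5.41 g/L × 3.09 L = 16.72 g
soluble starch: 19.9 g/L × 3.09 L = 61.49 g
ferric chloride: C1V1 = C2V2 → 0.855 mM × 3090 mL ÷ 39.7 mM = 66.55 mL
sodium pyruvate: C1V1 = C2V2 → 15.8 mM × 3090 mL ÷ 500 mM = 97.64 mL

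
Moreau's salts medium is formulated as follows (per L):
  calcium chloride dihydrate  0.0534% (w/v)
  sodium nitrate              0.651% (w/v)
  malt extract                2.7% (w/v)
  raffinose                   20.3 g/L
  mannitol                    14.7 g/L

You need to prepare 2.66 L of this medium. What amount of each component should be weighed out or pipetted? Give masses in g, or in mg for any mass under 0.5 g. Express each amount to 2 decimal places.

calcium chloride dihydrate 1.42 g; sodium nitrate 17.32 g; malt extract 71.82 g; raffinose 54.00 g; mannitol 39.10 g

Scale factor relative to 1 L: 2.66.
calcium chloride dihydrate: 0.0534 g per 100 mL × 2660 mL ÷ 100 = 1.42 g
sodium nitrate: 0.651% w/v = 6.51 g/L → 6.51 × 2.66 L = 17.32 g
malt extract: 2.7% w/v = 27 g/L → 27 × 2.66 L = 71.82 g
raffinose: 20.3 g/L × 2.66 L = 54.00 g
mannitol: 14.7 g/L × 2.66 L = 39.10 g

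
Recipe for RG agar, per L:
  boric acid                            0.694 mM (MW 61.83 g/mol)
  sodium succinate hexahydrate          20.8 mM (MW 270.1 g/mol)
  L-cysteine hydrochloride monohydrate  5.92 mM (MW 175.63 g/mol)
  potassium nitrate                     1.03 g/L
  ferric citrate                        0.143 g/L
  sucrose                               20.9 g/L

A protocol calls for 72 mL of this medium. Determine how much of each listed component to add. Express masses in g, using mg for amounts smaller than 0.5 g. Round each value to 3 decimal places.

Target volume = 72 mL = 0.072 L.
boric acid: 0.694 mmol/L × 61.83 mg/mmol × 0.072 L = 3.090 mg
sodium succinate hexahydrate: 20.8 mmol/L × 270.1 mg/mmol × 0.072 L = 404.502 mg
L-cysteine hydrochloride monohydrate: 5.92 mmol/L × 175.63 mg/mmol × 0.072 L = 74.861 mg
potassium nitrate: 1.03 g/L × 0.072 L = 0.07416 g = 74.160 mg
ferric citrate: 0.143 g/L × 0.072 L = 0.010296 g = 10.296 mg
sucrose: 20.9 g/L × 0.072 L = 1.505 g

boric acid 3.090 mg; sodium succinate hexahydrate 404.502 mg; L-cysteine hydrochloride monohydrate 74.861 mg; potassium nitrate 74.160 mg; ferric citrate 10.296 mg; sucrose 1.505 g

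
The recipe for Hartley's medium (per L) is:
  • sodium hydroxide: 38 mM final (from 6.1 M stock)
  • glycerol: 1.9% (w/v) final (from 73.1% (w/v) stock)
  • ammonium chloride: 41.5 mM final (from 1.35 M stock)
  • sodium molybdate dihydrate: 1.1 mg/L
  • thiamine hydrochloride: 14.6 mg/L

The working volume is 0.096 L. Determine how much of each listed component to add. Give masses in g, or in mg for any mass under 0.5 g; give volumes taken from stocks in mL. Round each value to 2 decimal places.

Working volume: 0.096 L.
sodium hydroxide: C1V1 = C2V2 → 38 mM × 96 mL ÷ 6100 mM = 0.60 mL
glycerol: C1V1 = C2V2 → 1.9% ÷ 73.1% × 96 mL = 2.50 mL
ammonium chloride: V = C2·V2/C1 = 41.5 mM × 96 mL ÷ 1350 mM = 2.95 mL
sodium molybdate dihydrate: 1.1 mg/L × 0.096 L = 0.11 mg
thiamine hydrochloride: 14.6 mg/L × 0.096 L = 1.40 mg

sodium hydroxide 0.60 mL; glycerol 2.50 mL; ammonium chloride 2.95 mL; sodium molybdate dihydrate 0.11 mg; thiamine hydrochloride 1.40 mg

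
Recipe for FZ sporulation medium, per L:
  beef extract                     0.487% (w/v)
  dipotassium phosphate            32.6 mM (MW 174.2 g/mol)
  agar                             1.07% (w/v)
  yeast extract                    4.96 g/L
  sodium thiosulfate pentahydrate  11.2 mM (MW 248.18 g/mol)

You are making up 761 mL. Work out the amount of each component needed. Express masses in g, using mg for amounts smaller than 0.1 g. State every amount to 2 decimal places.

Working volume: 761 mL = 0.761 L.
beef extract: 0.487% w/v = 4.87 g/L → 4.87 × 0.761 L = 3.71 g
dipotassium phosphate: 32.6 mmol/L × 174.2 g/mol × 0.761 L ÷ 1000 = 4.32 g
agar: 1.07 g per 100 mL × 761 mL ÷ 100 = 8.14 g
yeast extract: 4.96 g/L × 0.761 L = 3.77 g
sodium thiosulfate pentahydrate: 11.2 mmol/L × 248.18 g/mol × 0.761 L ÷ 1000 = 2.12 g

beef extract 3.71 g; dipotassium phosphate 4.32 g; agar 8.14 g; yeast extract 3.77 g; sodium thiosulfate pentahydrate 2.12 g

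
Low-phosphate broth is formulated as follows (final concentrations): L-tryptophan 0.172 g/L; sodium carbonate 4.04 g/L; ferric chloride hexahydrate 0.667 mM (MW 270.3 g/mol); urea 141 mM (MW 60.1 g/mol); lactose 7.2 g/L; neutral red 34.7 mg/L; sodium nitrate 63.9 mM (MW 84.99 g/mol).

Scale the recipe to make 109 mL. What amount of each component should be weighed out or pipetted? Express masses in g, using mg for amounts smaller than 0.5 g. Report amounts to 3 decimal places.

Scale factor relative to 1 L: 0.109.
L-tryptophan: 0.172 g/L × 0.109 L = 0.018748 g = 18.748 mg
sodium carbonate: 4.04 g/L × 0.109 L = 0.44036 g = 440.360 mg
ferric chloride hexahydrate: 0.667 mmol/L × 270.3 mg/mmol × 0.109 L = 19.652 mg
urea: 141 mmol/L × 60.1 g/mol × 0.109 L ÷ 1000 = 0.924 g
lactose: 7.2 g/L × 0.109 L = 0.785 g
neutral red: 34.7 mg/L × 0.109 L = 3.782 mg
sodium nitrate: 63.9 mmol/L × 84.99 g/mol × 0.109 L ÷ 1000 = 0.592 g

L-tryptophan 18.748 mg; sodium carbonate 440.360 mg; ferric chloride hexahydrate 19.652 mg; urea 0.924 g; lactose 0.785 g; neutral red 3.782 mg; sodium nitrate 0.592 g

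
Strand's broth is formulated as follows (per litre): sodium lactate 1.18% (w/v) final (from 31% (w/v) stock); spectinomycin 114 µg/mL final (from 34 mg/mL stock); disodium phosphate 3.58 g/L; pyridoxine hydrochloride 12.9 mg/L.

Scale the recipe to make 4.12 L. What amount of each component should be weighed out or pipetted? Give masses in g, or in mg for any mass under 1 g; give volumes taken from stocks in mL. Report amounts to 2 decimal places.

Scale factor relative to 1 L: 4.12.
sodium lactate: C1V1 = C2V2 → 1.18% ÷ 31% × 4120 mL = 156.83 mL
spectinomycin: C1V1 = C2V2 → 114 µg/mL × 4120 mL ÷ 34000 µg/mL = 13.81 mL
disodium phosphate: 3.58 g/L × 4.12 L = 14.75 g
pyridoxine hydrochloride: 12.9 mg/L × 4.12 L = 53.15 mg

sodium lactate 156.83 mL; spectinomycin 13.81 mL; disodium phosphate 14.75 g; pyridoxine hydrochloride 53.15 mg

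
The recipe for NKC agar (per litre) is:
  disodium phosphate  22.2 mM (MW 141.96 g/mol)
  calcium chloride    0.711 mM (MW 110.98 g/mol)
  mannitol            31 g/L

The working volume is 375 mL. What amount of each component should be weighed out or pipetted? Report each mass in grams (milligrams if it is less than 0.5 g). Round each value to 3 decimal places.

disodium phosphate 1.182 g; calcium chloride 29.590 mg; mannitol 11.625 g

Scale factor relative to 1 L: 0.375.
disodium phosphate: 22.2 mmol/L × 141.96 g/mol × 0.375 L ÷ 1000 = 1.182 g
calcium chloride: 0.711 mmol/L × 110.98 mg/mmol × 0.375 L = 29.590 mg
mannitol: 31 g/L × 0.375 L = 11.625 g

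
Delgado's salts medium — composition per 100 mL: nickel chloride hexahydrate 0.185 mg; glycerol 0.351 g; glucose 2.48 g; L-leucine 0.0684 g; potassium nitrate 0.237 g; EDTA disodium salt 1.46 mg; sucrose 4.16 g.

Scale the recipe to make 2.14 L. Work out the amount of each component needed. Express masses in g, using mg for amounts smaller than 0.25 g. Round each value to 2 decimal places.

Scale factor = 2140 mL / 100 mL = 21.4.
nickel chloride hexahydrate: 0.185 mg × (2140 mL / 100 mL) = 3.96 mg
glycerol: 0.351 g × (2140 mL / 100 mL) = 7.51 g
glucose: 2.48 g × (2140 mL / 100 mL) = 53.07 g
L-leucine: 0.0684 g × (2140 mL / 100 mL) = 1.46 g
potassium nitrate: 0.237 g × (2140 mL / 100 mL) = 5.07 g
EDTA disodium salt: 1.46 mg × (2140 mL / 100 mL) = 31.24 mg
sucrose: 4.16 g × (2140 mL / 100 mL) = 89.02 g

nickel chloride hexahydrate 3.96 mg; glycerol 7.51 g; glucose 53.07 g; L-leucine 1.46 g; potassium nitrate 5.07 g; EDTA disodium salt 31.24 mg; sucrose 89.02 g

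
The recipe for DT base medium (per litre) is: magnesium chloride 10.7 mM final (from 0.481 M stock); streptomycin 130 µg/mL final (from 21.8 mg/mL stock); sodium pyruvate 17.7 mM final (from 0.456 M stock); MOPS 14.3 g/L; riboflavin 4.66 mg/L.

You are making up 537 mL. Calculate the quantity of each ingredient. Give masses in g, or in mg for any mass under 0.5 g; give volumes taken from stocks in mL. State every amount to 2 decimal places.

magnesium chloride 11.95 mL; streptomycin 3.20 mL; sodium pyruvate 20.84 mL; MOPS 7.68 g; riboflavin 2.50 mg

Working volume: 537 mL = 0.537 L.
magnesium chloride: dilute stock: 10.7 mM × 537 mL ÷ 481 mM = 11.95 mL
streptomycin: C1V1 = C2V2 → 130 µg/mL × 537 mL ÷ 21800 µg/mL = 3.20 mL
sodium pyruvate: V = C2·V2/C1 = 17.7 mM × 537 mL ÷ 456 mM = 20.84 mL
MOPS: 14.3 g/L × 0.537 L = 7.68 g
riboflavin: 4.66 mg/L × 0.537 L = 2.50 mg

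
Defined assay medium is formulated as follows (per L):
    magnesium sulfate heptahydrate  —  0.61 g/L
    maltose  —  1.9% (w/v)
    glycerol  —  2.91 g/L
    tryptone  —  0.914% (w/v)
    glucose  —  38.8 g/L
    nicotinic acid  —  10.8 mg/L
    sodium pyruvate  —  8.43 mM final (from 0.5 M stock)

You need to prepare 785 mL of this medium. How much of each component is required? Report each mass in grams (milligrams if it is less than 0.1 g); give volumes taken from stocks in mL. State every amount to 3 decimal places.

magnesium sulfate heptahydrate 0.479 g; maltose 14.915 g; glycerol 2.284 g; tryptone 7.175 g; glucose 30.458 g; nicotinic acid 8.478 mg; sodium pyruvate 13.235 mL

Scale factor relative to 1 L: 0.785.
magnesium sulfate heptahydrate: 0.61 g/L × 0.785 L = 0.479 g
maltose: 1.9% w/v = 19 g/L → 19 × 0.785 L = 14.915 g
glycerol: 2.91 g/L × 0.785 L = 2.284 g
tryptone: 0.914 g per 100 mL × 785 mL ÷ 100 = 7.175 g
glucose: 38.8 g/L × 0.785 L = 30.458 g
nicotinic acid: 10.8 mg/L × 0.785 L = 8.478 mg
sodium pyruvate: C1V1 = C2V2 → 8.43 mM × 785 mL ÷ 500 mM = 13.235 mL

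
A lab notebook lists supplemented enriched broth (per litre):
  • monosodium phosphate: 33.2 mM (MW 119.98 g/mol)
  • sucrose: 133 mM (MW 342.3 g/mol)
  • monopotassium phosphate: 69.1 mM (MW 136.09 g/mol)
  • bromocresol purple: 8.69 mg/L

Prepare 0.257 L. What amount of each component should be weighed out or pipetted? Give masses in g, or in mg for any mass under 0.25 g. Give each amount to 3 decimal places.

Working volume: 0.257 L.
monosodium phosphate: 33.2 mmol/L × 119.98 g/mol × 0.257 L ÷ 1000 = 1.024 g
sucrose: 133 mmol/L × 342.3 g/mol × 0.257 L ÷ 1000 = 11.700 g
monopotassium phosphate: 69.1 mmol/L × 136.09 g/mol × 0.257 L ÷ 1000 = 2.417 g
bromocresol purple: 8.69 mg/L × 0.257 L = 2.233 mg

monosodium phosphate 1.024 g; sucrose 11.700 g; monopotassium phosphate 2.417 g; bromocresol purple 2.233 mg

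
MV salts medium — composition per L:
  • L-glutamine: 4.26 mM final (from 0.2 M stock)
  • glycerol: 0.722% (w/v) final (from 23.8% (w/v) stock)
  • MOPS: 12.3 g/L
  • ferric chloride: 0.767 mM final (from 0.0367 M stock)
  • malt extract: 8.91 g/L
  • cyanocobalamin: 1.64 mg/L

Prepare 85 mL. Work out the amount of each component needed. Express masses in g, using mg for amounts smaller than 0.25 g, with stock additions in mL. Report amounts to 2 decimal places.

L-glutamine 1.81 mL; glycerol 2.58 mL; MOPS 1.05 g; ferric chloride 1.78 mL; malt extract 0.76 g; cyanocobalamin 0.14 mg

Scale factor relative to 1 L: 0.085.
L-glutamine: V = C2·V2/C1 = 4.26 mM × 85 mL ÷ 200 mM = 1.81 mL
glycerol: C1V1 = C2V2 → 0.722% ÷ 23.8% × 85 mL = 2.58 mL
MOPS: 12.3 g/L × 0.085 L = 1.05 g
ferric chloride: dilute stock: 0.767 mM × 85 mL ÷ 36.7 mM = 1.78 mL
malt extract: 8.91 g/L × 0.085 L = 0.76 g
cyanocobalamin: 1.64 mg/L × 0.085 L = 0.14 mg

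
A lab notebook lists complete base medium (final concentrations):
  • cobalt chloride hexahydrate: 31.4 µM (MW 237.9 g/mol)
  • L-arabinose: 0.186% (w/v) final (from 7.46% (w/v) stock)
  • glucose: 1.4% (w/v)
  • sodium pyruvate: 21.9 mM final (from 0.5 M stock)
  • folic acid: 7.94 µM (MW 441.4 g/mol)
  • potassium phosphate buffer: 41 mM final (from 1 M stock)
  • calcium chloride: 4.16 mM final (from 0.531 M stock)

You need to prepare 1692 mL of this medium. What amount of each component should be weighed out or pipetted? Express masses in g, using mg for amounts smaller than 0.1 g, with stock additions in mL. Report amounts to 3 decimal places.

Target volume = 1692 mL = 1.692 L.
cobalt chloride hexahydrate: 31.4 µmol/L × 237.9 g/mol × 1.692 L ÷ 1000 = 12.639 mg
L-arabinose: C1V1 = C2V2 → 0.186% ÷ 7.46% × 1692 mL = 42.187 mL
glucose: 1.4% w/v = 14 g/L → 14 × 1.692 L = 23.688 g
sodium pyruvate: dilute stock: 21.9 mM × 1692 mL ÷ 500 mM = 74.110 mL
folic acid: 7.94 µmol/L × 441.4 g/mol × 1.692 L ÷ 1000 = 5.930 mg
potassium phosphate buffer: C1V1 = C2V2 → 41 mM × 1692 mL ÷ 1000 mM = 69.372 mL
calcium chloride: C1V1 = C2V2 → 4.16 mM × 1692 mL ÷ 531 mM = 13.256 mL

cobalt chloride hexahydrate 12.639 mg; L-arabinose 42.187 mL; glucose 23.688 g; sodium pyruvate 74.110 mL; folic acid 5.930 mg; potassium phosphate buffer 69.372 mL; calcium chloride 13.256 mL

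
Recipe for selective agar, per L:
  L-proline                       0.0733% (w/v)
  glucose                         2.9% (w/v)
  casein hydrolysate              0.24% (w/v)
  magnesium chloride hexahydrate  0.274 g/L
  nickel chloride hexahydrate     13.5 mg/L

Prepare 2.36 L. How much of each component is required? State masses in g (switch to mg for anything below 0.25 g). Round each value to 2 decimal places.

Scale factor relative to 1 L: 2.36.
L-proline: 0.0733 g per 100 mL × 2360 mL ÷ 100 = 1.73 g
glucose: 2.9% w/v = 29 g/L → 29 × 2.36 L = 68.44 g
casein hydrolysate: 0.24 g per 100 mL × 2360 mL ÷ 100 = 5.66 g
magnesium chloride hexahydrate: 0.274 g/L × 2.36 L = 0.65 g
nickel chloride hexahydrate: 13.5 mg/L × 2.36 L = 31.86 mg

L-proline 1.73 g; glucose 68.44 g; casein hydrolysate 5.66 g; magnesium chloride hexahydrate 0.65 g; nickel chloride hexahydrate 31.86 mg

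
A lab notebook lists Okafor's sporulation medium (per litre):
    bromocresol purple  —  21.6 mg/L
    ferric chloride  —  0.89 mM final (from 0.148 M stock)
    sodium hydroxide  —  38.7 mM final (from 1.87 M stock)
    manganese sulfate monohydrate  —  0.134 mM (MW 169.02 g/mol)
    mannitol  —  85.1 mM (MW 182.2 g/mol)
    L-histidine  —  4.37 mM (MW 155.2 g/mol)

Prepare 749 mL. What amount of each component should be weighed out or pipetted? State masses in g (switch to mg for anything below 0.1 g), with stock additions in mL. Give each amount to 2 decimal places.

bromocresol purple 16.18 mg; ferric chloride 4.50 mL; sodium hydroxide 15.50 mL; manganese sulfate monohydrate 16.96 mg; mannitol 11.61 g; L-histidine 0.51 g

Working volume: 749 mL = 0.749 L.
bromocresol purple: 21.6 mg/L × 0.749 L = 16.18 mg
ferric chloride: V = C2·V2/C1 = 0.89 mM × 749 mL ÷ 148 mM = 4.50 mL
sodium hydroxide: dilute stock: 38.7 mM × 749 mL ÷ 1870 mM = 15.50 mL
manganese sulfate monohydrate: 0.134 mmol/L × 169.02 mg/mmol × 0.749 L = 16.96 mg
mannitol: 85.1 mmol/L × 182.2 g/mol × 0.749 L ÷ 1000 = 11.61 g
L-histidine: 4.37 mmol/L × 155.2 g/mol × 0.749 L ÷ 1000 = 0.51 g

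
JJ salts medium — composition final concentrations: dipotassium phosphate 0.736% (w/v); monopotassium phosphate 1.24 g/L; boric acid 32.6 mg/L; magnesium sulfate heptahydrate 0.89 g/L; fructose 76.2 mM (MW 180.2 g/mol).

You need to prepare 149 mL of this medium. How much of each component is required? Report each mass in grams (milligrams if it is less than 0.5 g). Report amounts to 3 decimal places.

Target volume = 149 mL = 0.149 L.
dipotassium phosphate: 0.736% w/v = 7.36 g/L → 7.36 × 0.149 L = 1.097 g
monopotassium phosphate: 1.24 g/L × 0.149 L = 0.18476 g = 184.760 mg
boric acid: 32.6 mg/L × 0.149 L = 4.857 mg
magnesium sulfate heptahydrate: 0.89 g/L × 0.149 L = 0.13261 g = 132.610 mg
fructose: 76.2 mmol/L × 180.2 g/mol × 0.149 L ÷ 1000 = 2.046 g

dipotassium phosphate 1.097 g; monopotassium phosphate 184.760 mg; boric acid 4.857 mg; magnesium sulfate heptahydrate 132.610 mg; fructose 2.046 g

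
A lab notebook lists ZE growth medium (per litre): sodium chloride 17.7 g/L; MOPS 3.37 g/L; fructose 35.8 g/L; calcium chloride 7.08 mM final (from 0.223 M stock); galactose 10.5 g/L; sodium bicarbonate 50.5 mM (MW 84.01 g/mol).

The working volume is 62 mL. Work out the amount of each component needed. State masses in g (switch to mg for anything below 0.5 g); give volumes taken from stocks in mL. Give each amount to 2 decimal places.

Target volume = 62 mL = 0.062 L.
sodium chloride: 17.7 g/L × 0.062 L = 1.10 g
MOPS: 3.37 g/L × 0.062 L = 0.20894 g = 208.94 mg
fructose: 35.8 g/L × 0.062 L = 2.22 g
calcium chloride: V = C2·V2/C1 = 7.08 mM × 62 mL ÷ 223 mM = 1.97 mL
galactose: 10.5 g/L × 0.062 L = 0.65 g
sodium bicarbonate: 50.5 mmol/L × 84.01 mg/mmol × 0.062 L = 263.04 mg

sodium chloride 1.10 g; MOPS 208.94 mg; fructose 2.22 g; calcium chloride 1.97 mL; galactose 0.65 g; sodium bicarbonate 263.04 mg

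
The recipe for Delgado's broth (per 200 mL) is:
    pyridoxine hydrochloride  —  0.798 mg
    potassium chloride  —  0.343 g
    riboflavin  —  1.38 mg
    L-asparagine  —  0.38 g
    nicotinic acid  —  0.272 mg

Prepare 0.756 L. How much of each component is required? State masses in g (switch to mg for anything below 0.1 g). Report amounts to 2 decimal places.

pyridoxine hydrochloride 3.02 mg; potassium chloride 1.30 g; riboflavin 5.22 mg; L-asparagine 1.44 g; nicotinic acid 1.03 mg

Ratio of target to recipe volume: 756 / 200 = 3.78.
pyridoxine hydrochloride: 0.798 mg × (756 mL / 200 mL) = 3.02 mg
potassium chloride: 0.343 g × (756 mL / 200 mL) = 1.30 g
riboflavin: 1.38 mg × (756 mL / 200 mL) = 5.22 mg
L-asparagine: 0.38 g × (756 mL / 200 mL) = 1.44 g
nicotinic acid: 0.272 mg × (756 mL / 200 mL) = 1.03 mg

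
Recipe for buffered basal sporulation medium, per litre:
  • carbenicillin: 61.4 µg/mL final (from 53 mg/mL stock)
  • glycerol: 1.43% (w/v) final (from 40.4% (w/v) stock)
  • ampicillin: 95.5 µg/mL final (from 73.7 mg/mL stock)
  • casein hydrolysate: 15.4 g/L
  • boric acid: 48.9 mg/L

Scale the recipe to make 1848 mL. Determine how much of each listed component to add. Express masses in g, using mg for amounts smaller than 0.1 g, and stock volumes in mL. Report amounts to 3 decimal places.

Target volume = 1848 mL = 1.848 L.
carbenicillin: C1V1 = C2V2 → 61.4 µg/mL × 1848 mL ÷ 53000 µg/mL = 2.141 mL
glycerol: V = C2·V2/C1 = 1.43% ÷ 40.4% × 1848 mL = 65.412 mL
ampicillin: dilute stock: 95.5 µg/mL × 1848 mL ÷ 73700 µg/mL = 2.395 mL
casein hydrolysate: 15.4 g/L × 1.848 L = 28.459 g
boric acid: 48.9 mg/L × 1.848 L = 90.367 mg

carbenicillin 2.141 mL; glycerol 65.412 mL; ampicillin 2.395 mL; casein hydrolysate 28.459 g; boric acid 90.367 mg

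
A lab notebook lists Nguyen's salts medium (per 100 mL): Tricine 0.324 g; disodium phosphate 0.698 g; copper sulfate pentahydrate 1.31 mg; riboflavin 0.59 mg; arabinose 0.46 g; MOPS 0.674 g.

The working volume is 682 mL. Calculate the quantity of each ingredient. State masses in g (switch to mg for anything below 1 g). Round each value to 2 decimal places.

Tricine 2.21 g; disodium phosphate 4.76 g; copper sulfate pentahydrate 8.93 mg; riboflavin 4.02 mg; arabinose 3.14 g; MOPS 4.60 g

Scale factor = 682 mL / 100 mL = 6.82.
Tricine: 0.324 g × (682 mL / 100 mL) = 2.21 g
disodium phosphate: 0.698 g × (682 mL / 100 mL) = 4.76 g
copper sulfate pentahydrate: 1.31 mg × (682 mL / 100 mL) = 8.93 mg
riboflavin: 0.59 mg × (682 mL / 100 mL) = 4.02 mg
arabinose: 0.46 g × (682 mL / 100 mL) = 3.14 g
MOPS: 0.674 g × (682 mL / 100 mL) = 4.60 g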